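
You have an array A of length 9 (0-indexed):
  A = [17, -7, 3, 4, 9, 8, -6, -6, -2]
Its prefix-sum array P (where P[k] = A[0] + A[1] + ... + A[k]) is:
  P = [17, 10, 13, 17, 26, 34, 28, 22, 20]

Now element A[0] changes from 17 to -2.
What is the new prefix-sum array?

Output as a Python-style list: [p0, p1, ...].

Answer: [-2, -9, -6, -2, 7, 15, 9, 3, 1]

Derivation:
Change: A[0] 17 -> -2, delta = -19
P[k] for k < 0: unchanged (A[0] not included)
P[k] for k >= 0: shift by delta = -19
  P[0] = 17 + -19 = -2
  P[1] = 10 + -19 = -9
  P[2] = 13 + -19 = -6
  P[3] = 17 + -19 = -2
  P[4] = 26 + -19 = 7
  P[5] = 34 + -19 = 15
  P[6] = 28 + -19 = 9
  P[7] = 22 + -19 = 3
  P[8] = 20 + -19 = 1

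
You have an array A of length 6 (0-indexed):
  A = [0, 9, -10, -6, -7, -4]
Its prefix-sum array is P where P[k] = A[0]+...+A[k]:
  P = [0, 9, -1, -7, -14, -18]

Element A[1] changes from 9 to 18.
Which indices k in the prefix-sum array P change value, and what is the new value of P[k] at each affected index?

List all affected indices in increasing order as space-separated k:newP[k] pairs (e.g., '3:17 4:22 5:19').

Answer: 1:18 2:8 3:2 4:-5 5:-9

Derivation:
P[k] = A[0] + ... + A[k]
P[k] includes A[1] iff k >= 1
Affected indices: 1, 2, ..., 5; delta = 9
  P[1]: 9 + 9 = 18
  P[2]: -1 + 9 = 8
  P[3]: -7 + 9 = 2
  P[4]: -14 + 9 = -5
  P[5]: -18 + 9 = -9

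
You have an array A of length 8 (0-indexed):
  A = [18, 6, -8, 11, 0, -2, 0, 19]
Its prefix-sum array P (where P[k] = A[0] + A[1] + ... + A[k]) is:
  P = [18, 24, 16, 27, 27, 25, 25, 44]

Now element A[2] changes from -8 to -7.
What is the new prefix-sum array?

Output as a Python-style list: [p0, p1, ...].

Change: A[2] -8 -> -7, delta = 1
P[k] for k < 2: unchanged (A[2] not included)
P[k] for k >= 2: shift by delta = 1
  P[0] = 18 + 0 = 18
  P[1] = 24 + 0 = 24
  P[2] = 16 + 1 = 17
  P[3] = 27 + 1 = 28
  P[4] = 27 + 1 = 28
  P[5] = 25 + 1 = 26
  P[6] = 25 + 1 = 26
  P[7] = 44 + 1 = 45

Answer: [18, 24, 17, 28, 28, 26, 26, 45]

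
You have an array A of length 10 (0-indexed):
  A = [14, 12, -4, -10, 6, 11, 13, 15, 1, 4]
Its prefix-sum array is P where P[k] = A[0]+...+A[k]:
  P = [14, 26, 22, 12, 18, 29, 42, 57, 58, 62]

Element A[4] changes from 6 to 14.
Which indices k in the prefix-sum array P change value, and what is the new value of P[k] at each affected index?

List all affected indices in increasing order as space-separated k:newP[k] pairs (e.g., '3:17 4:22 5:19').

P[k] = A[0] + ... + A[k]
P[k] includes A[4] iff k >= 4
Affected indices: 4, 5, ..., 9; delta = 8
  P[4]: 18 + 8 = 26
  P[5]: 29 + 8 = 37
  P[6]: 42 + 8 = 50
  P[7]: 57 + 8 = 65
  P[8]: 58 + 8 = 66
  P[9]: 62 + 8 = 70

Answer: 4:26 5:37 6:50 7:65 8:66 9:70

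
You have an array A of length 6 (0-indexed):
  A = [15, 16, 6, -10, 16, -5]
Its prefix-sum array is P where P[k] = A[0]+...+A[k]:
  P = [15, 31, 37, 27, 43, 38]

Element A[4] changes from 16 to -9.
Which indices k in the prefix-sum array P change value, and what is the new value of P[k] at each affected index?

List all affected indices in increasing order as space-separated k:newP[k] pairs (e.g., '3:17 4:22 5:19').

Answer: 4:18 5:13

Derivation:
P[k] = A[0] + ... + A[k]
P[k] includes A[4] iff k >= 4
Affected indices: 4, 5, ..., 5; delta = -25
  P[4]: 43 + -25 = 18
  P[5]: 38 + -25 = 13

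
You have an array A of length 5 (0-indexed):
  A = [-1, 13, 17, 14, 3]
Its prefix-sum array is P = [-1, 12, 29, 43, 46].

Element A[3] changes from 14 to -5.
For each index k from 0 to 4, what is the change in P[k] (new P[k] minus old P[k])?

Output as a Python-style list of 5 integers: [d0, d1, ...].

Answer: [0, 0, 0, -19, -19]

Derivation:
Element change: A[3] 14 -> -5, delta = -19
For k < 3: P[k] unchanged, delta_P[k] = 0
For k >= 3: P[k] shifts by exactly -19
Delta array: [0, 0, 0, -19, -19]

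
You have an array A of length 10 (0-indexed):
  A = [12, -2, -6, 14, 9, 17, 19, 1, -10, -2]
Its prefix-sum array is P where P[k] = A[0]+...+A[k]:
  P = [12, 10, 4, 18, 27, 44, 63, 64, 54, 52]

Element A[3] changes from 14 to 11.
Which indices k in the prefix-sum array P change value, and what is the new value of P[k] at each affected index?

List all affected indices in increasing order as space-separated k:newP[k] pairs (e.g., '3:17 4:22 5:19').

Answer: 3:15 4:24 5:41 6:60 7:61 8:51 9:49

Derivation:
P[k] = A[0] + ... + A[k]
P[k] includes A[3] iff k >= 3
Affected indices: 3, 4, ..., 9; delta = -3
  P[3]: 18 + -3 = 15
  P[4]: 27 + -3 = 24
  P[5]: 44 + -3 = 41
  P[6]: 63 + -3 = 60
  P[7]: 64 + -3 = 61
  P[8]: 54 + -3 = 51
  P[9]: 52 + -3 = 49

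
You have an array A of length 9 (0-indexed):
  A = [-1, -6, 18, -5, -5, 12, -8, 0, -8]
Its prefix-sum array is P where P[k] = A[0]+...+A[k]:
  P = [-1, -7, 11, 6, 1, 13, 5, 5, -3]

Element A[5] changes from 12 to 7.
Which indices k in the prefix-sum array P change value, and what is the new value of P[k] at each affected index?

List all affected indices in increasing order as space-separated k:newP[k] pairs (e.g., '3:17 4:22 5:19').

Answer: 5:8 6:0 7:0 8:-8

Derivation:
P[k] = A[0] + ... + A[k]
P[k] includes A[5] iff k >= 5
Affected indices: 5, 6, ..., 8; delta = -5
  P[5]: 13 + -5 = 8
  P[6]: 5 + -5 = 0
  P[7]: 5 + -5 = 0
  P[8]: -3 + -5 = -8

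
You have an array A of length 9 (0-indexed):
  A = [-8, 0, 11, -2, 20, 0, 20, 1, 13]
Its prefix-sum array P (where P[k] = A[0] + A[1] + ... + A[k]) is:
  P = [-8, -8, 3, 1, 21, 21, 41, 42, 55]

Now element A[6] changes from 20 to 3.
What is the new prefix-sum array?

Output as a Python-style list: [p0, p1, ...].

Change: A[6] 20 -> 3, delta = -17
P[k] for k < 6: unchanged (A[6] not included)
P[k] for k >= 6: shift by delta = -17
  P[0] = -8 + 0 = -8
  P[1] = -8 + 0 = -8
  P[2] = 3 + 0 = 3
  P[3] = 1 + 0 = 1
  P[4] = 21 + 0 = 21
  P[5] = 21 + 0 = 21
  P[6] = 41 + -17 = 24
  P[7] = 42 + -17 = 25
  P[8] = 55 + -17 = 38

Answer: [-8, -8, 3, 1, 21, 21, 24, 25, 38]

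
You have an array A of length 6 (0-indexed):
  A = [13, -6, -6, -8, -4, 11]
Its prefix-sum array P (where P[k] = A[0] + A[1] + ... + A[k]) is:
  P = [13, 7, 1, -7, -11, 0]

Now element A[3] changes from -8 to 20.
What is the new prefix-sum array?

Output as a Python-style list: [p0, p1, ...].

Change: A[3] -8 -> 20, delta = 28
P[k] for k < 3: unchanged (A[3] not included)
P[k] for k >= 3: shift by delta = 28
  P[0] = 13 + 0 = 13
  P[1] = 7 + 0 = 7
  P[2] = 1 + 0 = 1
  P[3] = -7 + 28 = 21
  P[4] = -11 + 28 = 17
  P[5] = 0 + 28 = 28

Answer: [13, 7, 1, 21, 17, 28]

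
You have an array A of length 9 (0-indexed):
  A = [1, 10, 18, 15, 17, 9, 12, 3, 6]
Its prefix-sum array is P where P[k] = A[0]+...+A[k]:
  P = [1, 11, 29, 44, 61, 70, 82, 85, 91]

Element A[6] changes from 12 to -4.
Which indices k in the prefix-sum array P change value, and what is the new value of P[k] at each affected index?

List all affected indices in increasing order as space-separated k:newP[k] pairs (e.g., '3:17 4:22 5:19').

P[k] = A[0] + ... + A[k]
P[k] includes A[6] iff k >= 6
Affected indices: 6, 7, ..., 8; delta = -16
  P[6]: 82 + -16 = 66
  P[7]: 85 + -16 = 69
  P[8]: 91 + -16 = 75

Answer: 6:66 7:69 8:75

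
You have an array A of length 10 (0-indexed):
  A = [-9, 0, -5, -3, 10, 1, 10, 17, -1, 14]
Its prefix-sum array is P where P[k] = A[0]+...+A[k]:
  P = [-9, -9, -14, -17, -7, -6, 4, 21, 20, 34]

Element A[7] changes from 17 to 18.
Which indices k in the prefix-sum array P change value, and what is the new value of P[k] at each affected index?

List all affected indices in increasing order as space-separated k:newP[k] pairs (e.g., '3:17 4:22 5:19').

Answer: 7:22 8:21 9:35

Derivation:
P[k] = A[0] + ... + A[k]
P[k] includes A[7] iff k >= 7
Affected indices: 7, 8, ..., 9; delta = 1
  P[7]: 21 + 1 = 22
  P[8]: 20 + 1 = 21
  P[9]: 34 + 1 = 35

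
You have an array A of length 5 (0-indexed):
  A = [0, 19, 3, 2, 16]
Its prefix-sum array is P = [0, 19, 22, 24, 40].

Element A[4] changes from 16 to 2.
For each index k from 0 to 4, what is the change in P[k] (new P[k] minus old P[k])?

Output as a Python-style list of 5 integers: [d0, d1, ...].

Element change: A[4] 16 -> 2, delta = -14
For k < 4: P[k] unchanged, delta_P[k] = 0
For k >= 4: P[k] shifts by exactly -14
Delta array: [0, 0, 0, 0, -14]

Answer: [0, 0, 0, 0, -14]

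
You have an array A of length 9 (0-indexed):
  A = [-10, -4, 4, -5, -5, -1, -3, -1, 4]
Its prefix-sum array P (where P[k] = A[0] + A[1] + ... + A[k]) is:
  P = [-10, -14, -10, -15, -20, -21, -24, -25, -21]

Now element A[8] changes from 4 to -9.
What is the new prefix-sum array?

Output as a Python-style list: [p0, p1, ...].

Answer: [-10, -14, -10, -15, -20, -21, -24, -25, -34]

Derivation:
Change: A[8] 4 -> -9, delta = -13
P[k] for k < 8: unchanged (A[8] not included)
P[k] for k >= 8: shift by delta = -13
  P[0] = -10 + 0 = -10
  P[1] = -14 + 0 = -14
  P[2] = -10 + 0 = -10
  P[3] = -15 + 0 = -15
  P[4] = -20 + 0 = -20
  P[5] = -21 + 0 = -21
  P[6] = -24 + 0 = -24
  P[7] = -25 + 0 = -25
  P[8] = -21 + -13 = -34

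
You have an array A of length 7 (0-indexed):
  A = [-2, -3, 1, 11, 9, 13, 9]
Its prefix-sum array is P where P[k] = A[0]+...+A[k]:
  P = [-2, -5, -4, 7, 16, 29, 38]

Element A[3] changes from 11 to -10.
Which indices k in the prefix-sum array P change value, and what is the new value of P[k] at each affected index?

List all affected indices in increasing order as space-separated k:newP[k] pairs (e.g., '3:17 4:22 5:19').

P[k] = A[0] + ... + A[k]
P[k] includes A[3] iff k >= 3
Affected indices: 3, 4, ..., 6; delta = -21
  P[3]: 7 + -21 = -14
  P[4]: 16 + -21 = -5
  P[5]: 29 + -21 = 8
  P[6]: 38 + -21 = 17

Answer: 3:-14 4:-5 5:8 6:17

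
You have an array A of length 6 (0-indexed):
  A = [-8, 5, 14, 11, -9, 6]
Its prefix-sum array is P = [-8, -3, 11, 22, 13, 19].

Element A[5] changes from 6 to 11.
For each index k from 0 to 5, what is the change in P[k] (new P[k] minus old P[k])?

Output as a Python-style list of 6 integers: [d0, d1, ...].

Element change: A[5] 6 -> 11, delta = 5
For k < 5: P[k] unchanged, delta_P[k] = 0
For k >= 5: P[k] shifts by exactly 5
Delta array: [0, 0, 0, 0, 0, 5]

Answer: [0, 0, 0, 0, 0, 5]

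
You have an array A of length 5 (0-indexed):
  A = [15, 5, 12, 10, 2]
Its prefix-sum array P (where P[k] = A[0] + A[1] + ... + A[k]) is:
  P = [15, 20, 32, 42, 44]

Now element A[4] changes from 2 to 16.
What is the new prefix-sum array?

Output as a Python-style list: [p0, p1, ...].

Answer: [15, 20, 32, 42, 58]

Derivation:
Change: A[4] 2 -> 16, delta = 14
P[k] for k < 4: unchanged (A[4] not included)
P[k] for k >= 4: shift by delta = 14
  P[0] = 15 + 0 = 15
  P[1] = 20 + 0 = 20
  P[2] = 32 + 0 = 32
  P[3] = 42 + 0 = 42
  P[4] = 44 + 14 = 58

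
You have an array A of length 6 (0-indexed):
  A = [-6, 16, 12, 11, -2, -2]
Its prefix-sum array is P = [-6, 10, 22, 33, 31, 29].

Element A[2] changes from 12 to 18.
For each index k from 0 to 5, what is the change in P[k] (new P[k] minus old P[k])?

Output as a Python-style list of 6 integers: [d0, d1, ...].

Answer: [0, 0, 6, 6, 6, 6]

Derivation:
Element change: A[2] 12 -> 18, delta = 6
For k < 2: P[k] unchanged, delta_P[k] = 0
For k >= 2: P[k] shifts by exactly 6
Delta array: [0, 0, 6, 6, 6, 6]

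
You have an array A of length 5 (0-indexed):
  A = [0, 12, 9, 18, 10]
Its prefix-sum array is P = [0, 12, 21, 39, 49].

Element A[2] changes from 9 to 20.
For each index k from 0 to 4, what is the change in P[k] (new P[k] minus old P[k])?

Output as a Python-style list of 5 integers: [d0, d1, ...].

Answer: [0, 0, 11, 11, 11]

Derivation:
Element change: A[2] 9 -> 20, delta = 11
For k < 2: P[k] unchanged, delta_P[k] = 0
For k >= 2: P[k] shifts by exactly 11
Delta array: [0, 0, 11, 11, 11]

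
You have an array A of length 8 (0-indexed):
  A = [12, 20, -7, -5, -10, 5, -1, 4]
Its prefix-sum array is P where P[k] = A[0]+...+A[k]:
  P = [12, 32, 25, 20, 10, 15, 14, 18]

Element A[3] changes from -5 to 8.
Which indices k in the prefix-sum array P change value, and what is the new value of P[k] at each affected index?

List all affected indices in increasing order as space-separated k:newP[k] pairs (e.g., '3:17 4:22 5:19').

Answer: 3:33 4:23 5:28 6:27 7:31

Derivation:
P[k] = A[0] + ... + A[k]
P[k] includes A[3] iff k >= 3
Affected indices: 3, 4, ..., 7; delta = 13
  P[3]: 20 + 13 = 33
  P[4]: 10 + 13 = 23
  P[5]: 15 + 13 = 28
  P[6]: 14 + 13 = 27
  P[7]: 18 + 13 = 31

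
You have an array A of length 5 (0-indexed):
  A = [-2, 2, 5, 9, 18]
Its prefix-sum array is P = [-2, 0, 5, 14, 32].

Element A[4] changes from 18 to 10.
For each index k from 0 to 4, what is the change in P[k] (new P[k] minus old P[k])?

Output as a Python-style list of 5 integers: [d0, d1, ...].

Answer: [0, 0, 0, 0, -8]

Derivation:
Element change: A[4] 18 -> 10, delta = -8
For k < 4: P[k] unchanged, delta_P[k] = 0
For k >= 4: P[k] shifts by exactly -8
Delta array: [0, 0, 0, 0, -8]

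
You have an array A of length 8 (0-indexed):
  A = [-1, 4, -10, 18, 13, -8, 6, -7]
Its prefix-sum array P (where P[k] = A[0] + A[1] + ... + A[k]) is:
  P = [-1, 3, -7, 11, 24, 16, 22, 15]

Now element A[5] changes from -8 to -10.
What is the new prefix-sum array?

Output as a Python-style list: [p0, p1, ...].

Answer: [-1, 3, -7, 11, 24, 14, 20, 13]

Derivation:
Change: A[5] -8 -> -10, delta = -2
P[k] for k < 5: unchanged (A[5] not included)
P[k] for k >= 5: shift by delta = -2
  P[0] = -1 + 0 = -1
  P[1] = 3 + 0 = 3
  P[2] = -7 + 0 = -7
  P[3] = 11 + 0 = 11
  P[4] = 24 + 0 = 24
  P[5] = 16 + -2 = 14
  P[6] = 22 + -2 = 20
  P[7] = 15 + -2 = 13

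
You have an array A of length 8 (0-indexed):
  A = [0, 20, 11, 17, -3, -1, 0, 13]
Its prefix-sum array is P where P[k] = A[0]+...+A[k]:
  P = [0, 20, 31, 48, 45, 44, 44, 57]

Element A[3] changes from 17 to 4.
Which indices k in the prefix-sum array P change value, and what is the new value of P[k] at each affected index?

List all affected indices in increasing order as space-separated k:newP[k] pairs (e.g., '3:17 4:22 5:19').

P[k] = A[0] + ... + A[k]
P[k] includes A[3] iff k >= 3
Affected indices: 3, 4, ..., 7; delta = -13
  P[3]: 48 + -13 = 35
  P[4]: 45 + -13 = 32
  P[5]: 44 + -13 = 31
  P[6]: 44 + -13 = 31
  P[7]: 57 + -13 = 44

Answer: 3:35 4:32 5:31 6:31 7:44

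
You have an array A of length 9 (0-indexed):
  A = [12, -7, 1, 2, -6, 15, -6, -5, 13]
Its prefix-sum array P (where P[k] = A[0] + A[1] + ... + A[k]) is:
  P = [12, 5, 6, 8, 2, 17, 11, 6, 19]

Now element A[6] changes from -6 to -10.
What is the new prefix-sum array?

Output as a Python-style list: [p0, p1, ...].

Answer: [12, 5, 6, 8, 2, 17, 7, 2, 15]

Derivation:
Change: A[6] -6 -> -10, delta = -4
P[k] for k < 6: unchanged (A[6] not included)
P[k] for k >= 6: shift by delta = -4
  P[0] = 12 + 0 = 12
  P[1] = 5 + 0 = 5
  P[2] = 6 + 0 = 6
  P[3] = 8 + 0 = 8
  P[4] = 2 + 0 = 2
  P[5] = 17 + 0 = 17
  P[6] = 11 + -4 = 7
  P[7] = 6 + -4 = 2
  P[8] = 19 + -4 = 15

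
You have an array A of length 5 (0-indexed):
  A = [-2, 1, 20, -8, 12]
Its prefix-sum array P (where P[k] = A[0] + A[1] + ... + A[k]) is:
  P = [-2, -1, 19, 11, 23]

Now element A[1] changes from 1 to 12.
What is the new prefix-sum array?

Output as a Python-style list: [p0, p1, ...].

Answer: [-2, 10, 30, 22, 34]

Derivation:
Change: A[1] 1 -> 12, delta = 11
P[k] for k < 1: unchanged (A[1] not included)
P[k] for k >= 1: shift by delta = 11
  P[0] = -2 + 0 = -2
  P[1] = -1 + 11 = 10
  P[2] = 19 + 11 = 30
  P[3] = 11 + 11 = 22
  P[4] = 23 + 11 = 34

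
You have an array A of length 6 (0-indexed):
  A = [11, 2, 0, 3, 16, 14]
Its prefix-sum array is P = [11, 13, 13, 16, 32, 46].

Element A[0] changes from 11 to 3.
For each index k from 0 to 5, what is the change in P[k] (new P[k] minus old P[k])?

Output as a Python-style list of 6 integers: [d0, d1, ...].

Element change: A[0] 11 -> 3, delta = -8
For k < 0: P[k] unchanged, delta_P[k] = 0
For k >= 0: P[k] shifts by exactly -8
Delta array: [-8, -8, -8, -8, -8, -8]

Answer: [-8, -8, -8, -8, -8, -8]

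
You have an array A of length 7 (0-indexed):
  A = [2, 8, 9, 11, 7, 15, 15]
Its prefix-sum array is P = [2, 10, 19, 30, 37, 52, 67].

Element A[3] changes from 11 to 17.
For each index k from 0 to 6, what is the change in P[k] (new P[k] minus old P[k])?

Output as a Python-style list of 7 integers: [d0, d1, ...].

Answer: [0, 0, 0, 6, 6, 6, 6]

Derivation:
Element change: A[3] 11 -> 17, delta = 6
For k < 3: P[k] unchanged, delta_P[k] = 0
For k >= 3: P[k] shifts by exactly 6
Delta array: [0, 0, 0, 6, 6, 6, 6]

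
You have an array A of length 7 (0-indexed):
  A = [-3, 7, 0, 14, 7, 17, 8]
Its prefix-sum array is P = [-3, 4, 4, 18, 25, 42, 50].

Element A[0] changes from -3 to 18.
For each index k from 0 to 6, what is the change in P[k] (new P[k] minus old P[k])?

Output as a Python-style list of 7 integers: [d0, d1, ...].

Element change: A[0] -3 -> 18, delta = 21
For k < 0: P[k] unchanged, delta_P[k] = 0
For k >= 0: P[k] shifts by exactly 21
Delta array: [21, 21, 21, 21, 21, 21, 21]

Answer: [21, 21, 21, 21, 21, 21, 21]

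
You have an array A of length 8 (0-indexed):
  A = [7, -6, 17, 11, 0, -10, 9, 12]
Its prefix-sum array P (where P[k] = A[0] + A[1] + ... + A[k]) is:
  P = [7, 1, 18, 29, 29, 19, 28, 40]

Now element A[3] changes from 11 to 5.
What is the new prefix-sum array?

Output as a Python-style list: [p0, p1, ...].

Answer: [7, 1, 18, 23, 23, 13, 22, 34]

Derivation:
Change: A[3] 11 -> 5, delta = -6
P[k] for k < 3: unchanged (A[3] not included)
P[k] for k >= 3: shift by delta = -6
  P[0] = 7 + 0 = 7
  P[1] = 1 + 0 = 1
  P[2] = 18 + 0 = 18
  P[3] = 29 + -6 = 23
  P[4] = 29 + -6 = 23
  P[5] = 19 + -6 = 13
  P[6] = 28 + -6 = 22
  P[7] = 40 + -6 = 34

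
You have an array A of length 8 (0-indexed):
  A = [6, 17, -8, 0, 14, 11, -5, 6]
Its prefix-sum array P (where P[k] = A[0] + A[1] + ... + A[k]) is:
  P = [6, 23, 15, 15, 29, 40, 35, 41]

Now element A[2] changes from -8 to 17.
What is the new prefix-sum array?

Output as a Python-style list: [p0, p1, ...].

Answer: [6, 23, 40, 40, 54, 65, 60, 66]

Derivation:
Change: A[2] -8 -> 17, delta = 25
P[k] for k < 2: unchanged (A[2] not included)
P[k] for k >= 2: shift by delta = 25
  P[0] = 6 + 0 = 6
  P[1] = 23 + 0 = 23
  P[2] = 15 + 25 = 40
  P[3] = 15 + 25 = 40
  P[4] = 29 + 25 = 54
  P[5] = 40 + 25 = 65
  P[6] = 35 + 25 = 60
  P[7] = 41 + 25 = 66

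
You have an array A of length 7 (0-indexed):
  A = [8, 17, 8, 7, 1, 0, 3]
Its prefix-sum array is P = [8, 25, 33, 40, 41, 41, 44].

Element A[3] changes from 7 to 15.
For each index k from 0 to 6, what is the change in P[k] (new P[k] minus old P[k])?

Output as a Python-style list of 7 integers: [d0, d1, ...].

Element change: A[3] 7 -> 15, delta = 8
For k < 3: P[k] unchanged, delta_P[k] = 0
For k >= 3: P[k] shifts by exactly 8
Delta array: [0, 0, 0, 8, 8, 8, 8]

Answer: [0, 0, 0, 8, 8, 8, 8]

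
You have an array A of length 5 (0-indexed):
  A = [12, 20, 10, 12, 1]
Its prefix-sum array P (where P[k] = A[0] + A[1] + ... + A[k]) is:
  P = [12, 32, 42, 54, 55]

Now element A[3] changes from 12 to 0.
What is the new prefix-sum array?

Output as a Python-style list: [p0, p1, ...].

Change: A[3] 12 -> 0, delta = -12
P[k] for k < 3: unchanged (A[3] not included)
P[k] for k >= 3: shift by delta = -12
  P[0] = 12 + 0 = 12
  P[1] = 32 + 0 = 32
  P[2] = 42 + 0 = 42
  P[3] = 54 + -12 = 42
  P[4] = 55 + -12 = 43

Answer: [12, 32, 42, 42, 43]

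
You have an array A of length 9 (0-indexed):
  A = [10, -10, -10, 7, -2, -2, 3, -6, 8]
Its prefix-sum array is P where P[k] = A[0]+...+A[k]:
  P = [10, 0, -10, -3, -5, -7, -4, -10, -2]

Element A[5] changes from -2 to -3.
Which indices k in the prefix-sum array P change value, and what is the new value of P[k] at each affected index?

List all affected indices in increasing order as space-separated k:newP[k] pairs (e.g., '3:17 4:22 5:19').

Answer: 5:-8 6:-5 7:-11 8:-3

Derivation:
P[k] = A[0] + ... + A[k]
P[k] includes A[5] iff k >= 5
Affected indices: 5, 6, ..., 8; delta = -1
  P[5]: -7 + -1 = -8
  P[6]: -4 + -1 = -5
  P[7]: -10 + -1 = -11
  P[8]: -2 + -1 = -3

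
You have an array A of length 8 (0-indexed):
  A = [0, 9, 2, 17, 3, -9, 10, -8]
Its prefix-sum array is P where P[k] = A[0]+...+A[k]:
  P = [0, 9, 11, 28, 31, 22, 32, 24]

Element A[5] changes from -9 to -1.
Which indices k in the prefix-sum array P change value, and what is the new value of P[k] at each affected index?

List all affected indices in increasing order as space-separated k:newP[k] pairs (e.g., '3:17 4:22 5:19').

P[k] = A[0] + ... + A[k]
P[k] includes A[5] iff k >= 5
Affected indices: 5, 6, ..., 7; delta = 8
  P[5]: 22 + 8 = 30
  P[6]: 32 + 8 = 40
  P[7]: 24 + 8 = 32

Answer: 5:30 6:40 7:32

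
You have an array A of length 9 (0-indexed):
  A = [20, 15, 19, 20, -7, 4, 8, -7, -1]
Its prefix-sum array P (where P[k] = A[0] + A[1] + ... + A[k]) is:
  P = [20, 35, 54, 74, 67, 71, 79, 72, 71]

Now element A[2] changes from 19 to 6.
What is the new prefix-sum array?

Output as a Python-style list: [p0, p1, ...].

Change: A[2] 19 -> 6, delta = -13
P[k] for k < 2: unchanged (A[2] not included)
P[k] for k >= 2: shift by delta = -13
  P[0] = 20 + 0 = 20
  P[1] = 35 + 0 = 35
  P[2] = 54 + -13 = 41
  P[3] = 74 + -13 = 61
  P[4] = 67 + -13 = 54
  P[5] = 71 + -13 = 58
  P[6] = 79 + -13 = 66
  P[7] = 72 + -13 = 59
  P[8] = 71 + -13 = 58

Answer: [20, 35, 41, 61, 54, 58, 66, 59, 58]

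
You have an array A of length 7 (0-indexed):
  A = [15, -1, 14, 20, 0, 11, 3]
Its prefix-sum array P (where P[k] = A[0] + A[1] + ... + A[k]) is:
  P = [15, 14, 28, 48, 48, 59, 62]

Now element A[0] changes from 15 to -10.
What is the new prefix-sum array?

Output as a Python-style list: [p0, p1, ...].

Answer: [-10, -11, 3, 23, 23, 34, 37]

Derivation:
Change: A[0] 15 -> -10, delta = -25
P[k] for k < 0: unchanged (A[0] not included)
P[k] for k >= 0: shift by delta = -25
  P[0] = 15 + -25 = -10
  P[1] = 14 + -25 = -11
  P[2] = 28 + -25 = 3
  P[3] = 48 + -25 = 23
  P[4] = 48 + -25 = 23
  P[5] = 59 + -25 = 34
  P[6] = 62 + -25 = 37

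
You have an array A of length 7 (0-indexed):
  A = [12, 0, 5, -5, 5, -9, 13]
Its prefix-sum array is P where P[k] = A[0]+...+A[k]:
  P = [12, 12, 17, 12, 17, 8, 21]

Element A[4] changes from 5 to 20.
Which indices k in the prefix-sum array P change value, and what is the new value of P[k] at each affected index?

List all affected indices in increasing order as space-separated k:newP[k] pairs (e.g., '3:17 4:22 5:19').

P[k] = A[0] + ... + A[k]
P[k] includes A[4] iff k >= 4
Affected indices: 4, 5, ..., 6; delta = 15
  P[4]: 17 + 15 = 32
  P[5]: 8 + 15 = 23
  P[6]: 21 + 15 = 36

Answer: 4:32 5:23 6:36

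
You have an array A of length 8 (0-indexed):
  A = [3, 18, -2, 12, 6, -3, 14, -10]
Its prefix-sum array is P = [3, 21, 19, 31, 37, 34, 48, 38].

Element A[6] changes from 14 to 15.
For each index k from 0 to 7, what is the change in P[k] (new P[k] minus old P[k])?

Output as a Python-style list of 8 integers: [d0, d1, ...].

Element change: A[6] 14 -> 15, delta = 1
For k < 6: P[k] unchanged, delta_P[k] = 0
For k >= 6: P[k] shifts by exactly 1
Delta array: [0, 0, 0, 0, 0, 0, 1, 1]

Answer: [0, 0, 0, 0, 0, 0, 1, 1]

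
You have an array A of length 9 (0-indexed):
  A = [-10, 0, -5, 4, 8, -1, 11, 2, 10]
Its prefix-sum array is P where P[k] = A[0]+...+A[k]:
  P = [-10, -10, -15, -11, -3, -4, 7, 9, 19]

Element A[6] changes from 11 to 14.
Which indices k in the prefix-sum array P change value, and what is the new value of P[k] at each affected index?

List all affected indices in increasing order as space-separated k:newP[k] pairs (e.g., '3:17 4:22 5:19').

Answer: 6:10 7:12 8:22

Derivation:
P[k] = A[0] + ... + A[k]
P[k] includes A[6] iff k >= 6
Affected indices: 6, 7, ..., 8; delta = 3
  P[6]: 7 + 3 = 10
  P[7]: 9 + 3 = 12
  P[8]: 19 + 3 = 22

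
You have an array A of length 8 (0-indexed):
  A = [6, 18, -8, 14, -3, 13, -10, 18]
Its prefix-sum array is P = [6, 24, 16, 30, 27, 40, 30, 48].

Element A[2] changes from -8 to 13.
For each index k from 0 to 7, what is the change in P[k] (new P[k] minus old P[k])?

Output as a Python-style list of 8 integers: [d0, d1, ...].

Element change: A[2] -8 -> 13, delta = 21
For k < 2: P[k] unchanged, delta_P[k] = 0
For k >= 2: P[k] shifts by exactly 21
Delta array: [0, 0, 21, 21, 21, 21, 21, 21]

Answer: [0, 0, 21, 21, 21, 21, 21, 21]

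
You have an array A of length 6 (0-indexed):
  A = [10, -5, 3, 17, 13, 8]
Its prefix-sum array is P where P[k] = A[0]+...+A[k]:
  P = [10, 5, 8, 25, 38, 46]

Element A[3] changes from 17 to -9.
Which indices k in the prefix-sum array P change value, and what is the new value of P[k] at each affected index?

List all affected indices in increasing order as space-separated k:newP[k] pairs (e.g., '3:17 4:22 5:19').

P[k] = A[0] + ... + A[k]
P[k] includes A[3] iff k >= 3
Affected indices: 3, 4, ..., 5; delta = -26
  P[3]: 25 + -26 = -1
  P[4]: 38 + -26 = 12
  P[5]: 46 + -26 = 20

Answer: 3:-1 4:12 5:20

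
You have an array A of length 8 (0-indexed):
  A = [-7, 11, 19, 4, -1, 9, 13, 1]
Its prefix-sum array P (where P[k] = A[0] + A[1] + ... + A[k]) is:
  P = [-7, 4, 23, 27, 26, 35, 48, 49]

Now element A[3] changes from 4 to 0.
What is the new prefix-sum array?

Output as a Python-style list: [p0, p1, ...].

Change: A[3] 4 -> 0, delta = -4
P[k] for k < 3: unchanged (A[3] not included)
P[k] for k >= 3: shift by delta = -4
  P[0] = -7 + 0 = -7
  P[1] = 4 + 0 = 4
  P[2] = 23 + 0 = 23
  P[3] = 27 + -4 = 23
  P[4] = 26 + -4 = 22
  P[5] = 35 + -4 = 31
  P[6] = 48 + -4 = 44
  P[7] = 49 + -4 = 45

Answer: [-7, 4, 23, 23, 22, 31, 44, 45]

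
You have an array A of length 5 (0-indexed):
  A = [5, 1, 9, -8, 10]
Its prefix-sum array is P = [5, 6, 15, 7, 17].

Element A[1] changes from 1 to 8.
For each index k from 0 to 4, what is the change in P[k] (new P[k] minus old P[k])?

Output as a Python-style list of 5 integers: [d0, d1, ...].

Element change: A[1] 1 -> 8, delta = 7
For k < 1: P[k] unchanged, delta_P[k] = 0
For k >= 1: P[k] shifts by exactly 7
Delta array: [0, 7, 7, 7, 7]

Answer: [0, 7, 7, 7, 7]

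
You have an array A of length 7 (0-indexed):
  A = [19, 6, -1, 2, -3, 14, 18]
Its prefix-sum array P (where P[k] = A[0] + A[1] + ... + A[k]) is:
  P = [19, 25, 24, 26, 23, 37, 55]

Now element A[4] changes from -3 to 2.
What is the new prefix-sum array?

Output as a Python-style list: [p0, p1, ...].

Answer: [19, 25, 24, 26, 28, 42, 60]

Derivation:
Change: A[4] -3 -> 2, delta = 5
P[k] for k < 4: unchanged (A[4] not included)
P[k] for k >= 4: shift by delta = 5
  P[0] = 19 + 0 = 19
  P[1] = 25 + 0 = 25
  P[2] = 24 + 0 = 24
  P[3] = 26 + 0 = 26
  P[4] = 23 + 5 = 28
  P[5] = 37 + 5 = 42
  P[6] = 55 + 5 = 60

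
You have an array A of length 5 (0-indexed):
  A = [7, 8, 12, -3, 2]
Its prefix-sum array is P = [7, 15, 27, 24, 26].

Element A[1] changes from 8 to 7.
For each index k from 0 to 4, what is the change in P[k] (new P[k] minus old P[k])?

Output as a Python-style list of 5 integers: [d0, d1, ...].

Element change: A[1] 8 -> 7, delta = -1
For k < 1: P[k] unchanged, delta_P[k] = 0
For k >= 1: P[k] shifts by exactly -1
Delta array: [0, -1, -1, -1, -1]

Answer: [0, -1, -1, -1, -1]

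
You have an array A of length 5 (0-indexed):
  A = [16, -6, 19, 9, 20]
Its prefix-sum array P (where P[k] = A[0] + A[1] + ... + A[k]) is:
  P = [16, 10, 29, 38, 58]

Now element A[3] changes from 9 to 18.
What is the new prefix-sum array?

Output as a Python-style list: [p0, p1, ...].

Change: A[3] 9 -> 18, delta = 9
P[k] for k < 3: unchanged (A[3] not included)
P[k] for k >= 3: shift by delta = 9
  P[0] = 16 + 0 = 16
  P[1] = 10 + 0 = 10
  P[2] = 29 + 0 = 29
  P[3] = 38 + 9 = 47
  P[4] = 58 + 9 = 67

Answer: [16, 10, 29, 47, 67]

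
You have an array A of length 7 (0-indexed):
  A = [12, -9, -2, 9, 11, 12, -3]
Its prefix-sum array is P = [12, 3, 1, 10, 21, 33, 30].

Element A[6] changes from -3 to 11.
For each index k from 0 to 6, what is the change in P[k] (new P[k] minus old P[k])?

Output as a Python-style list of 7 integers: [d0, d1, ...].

Answer: [0, 0, 0, 0, 0, 0, 14]

Derivation:
Element change: A[6] -3 -> 11, delta = 14
For k < 6: P[k] unchanged, delta_P[k] = 0
For k >= 6: P[k] shifts by exactly 14
Delta array: [0, 0, 0, 0, 0, 0, 14]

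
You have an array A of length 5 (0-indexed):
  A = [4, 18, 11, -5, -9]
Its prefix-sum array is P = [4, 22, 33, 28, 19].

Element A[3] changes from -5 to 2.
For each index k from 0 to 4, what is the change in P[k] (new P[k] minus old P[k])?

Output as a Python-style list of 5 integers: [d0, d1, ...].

Answer: [0, 0, 0, 7, 7]

Derivation:
Element change: A[3] -5 -> 2, delta = 7
For k < 3: P[k] unchanged, delta_P[k] = 0
For k >= 3: P[k] shifts by exactly 7
Delta array: [0, 0, 0, 7, 7]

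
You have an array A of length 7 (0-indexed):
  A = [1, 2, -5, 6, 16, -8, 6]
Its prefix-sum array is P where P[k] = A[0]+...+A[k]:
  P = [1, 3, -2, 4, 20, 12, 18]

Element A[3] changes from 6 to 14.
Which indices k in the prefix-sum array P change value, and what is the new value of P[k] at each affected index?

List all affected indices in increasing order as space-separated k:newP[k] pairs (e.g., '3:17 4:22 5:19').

Answer: 3:12 4:28 5:20 6:26

Derivation:
P[k] = A[0] + ... + A[k]
P[k] includes A[3] iff k >= 3
Affected indices: 3, 4, ..., 6; delta = 8
  P[3]: 4 + 8 = 12
  P[4]: 20 + 8 = 28
  P[5]: 12 + 8 = 20
  P[6]: 18 + 8 = 26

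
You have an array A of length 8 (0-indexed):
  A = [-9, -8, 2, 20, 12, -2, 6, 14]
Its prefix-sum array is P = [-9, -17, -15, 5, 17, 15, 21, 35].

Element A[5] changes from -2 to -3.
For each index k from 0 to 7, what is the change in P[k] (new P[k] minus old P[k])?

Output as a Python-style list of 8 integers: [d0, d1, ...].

Element change: A[5] -2 -> -3, delta = -1
For k < 5: P[k] unchanged, delta_P[k] = 0
For k >= 5: P[k] shifts by exactly -1
Delta array: [0, 0, 0, 0, 0, -1, -1, -1]

Answer: [0, 0, 0, 0, 0, -1, -1, -1]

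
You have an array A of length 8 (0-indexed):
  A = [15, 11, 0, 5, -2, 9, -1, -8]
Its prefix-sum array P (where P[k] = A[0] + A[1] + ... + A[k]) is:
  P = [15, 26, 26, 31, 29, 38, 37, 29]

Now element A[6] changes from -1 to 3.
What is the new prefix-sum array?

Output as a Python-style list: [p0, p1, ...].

Change: A[6] -1 -> 3, delta = 4
P[k] for k < 6: unchanged (A[6] not included)
P[k] for k >= 6: shift by delta = 4
  P[0] = 15 + 0 = 15
  P[1] = 26 + 0 = 26
  P[2] = 26 + 0 = 26
  P[3] = 31 + 0 = 31
  P[4] = 29 + 0 = 29
  P[5] = 38 + 0 = 38
  P[6] = 37 + 4 = 41
  P[7] = 29 + 4 = 33

Answer: [15, 26, 26, 31, 29, 38, 41, 33]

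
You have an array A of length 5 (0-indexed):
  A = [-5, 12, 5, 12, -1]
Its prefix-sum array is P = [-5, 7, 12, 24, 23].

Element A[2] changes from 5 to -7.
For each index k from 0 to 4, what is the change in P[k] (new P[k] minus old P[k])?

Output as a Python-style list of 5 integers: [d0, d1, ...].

Answer: [0, 0, -12, -12, -12]

Derivation:
Element change: A[2] 5 -> -7, delta = -12
For k < 2: P[k] unchanged, delta_P[k] = 0
For k >= 2: P[k] shifts by exactly -12
Delta array: [0, 0, -12, -12, -12]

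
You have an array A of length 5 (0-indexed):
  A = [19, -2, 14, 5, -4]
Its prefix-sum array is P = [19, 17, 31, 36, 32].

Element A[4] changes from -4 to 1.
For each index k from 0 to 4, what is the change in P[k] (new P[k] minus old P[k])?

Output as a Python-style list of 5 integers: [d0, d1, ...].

Element change: A[4] -4 -> 1, delta = 5
For k < 4: P[k] unchanged, delta_P[k] = 0
For k >= 4: P[k] shifts by exactly 5
Delta array: [0, 0, 0, 0, 5]

Answer: [0, 0, 0, 0, 5]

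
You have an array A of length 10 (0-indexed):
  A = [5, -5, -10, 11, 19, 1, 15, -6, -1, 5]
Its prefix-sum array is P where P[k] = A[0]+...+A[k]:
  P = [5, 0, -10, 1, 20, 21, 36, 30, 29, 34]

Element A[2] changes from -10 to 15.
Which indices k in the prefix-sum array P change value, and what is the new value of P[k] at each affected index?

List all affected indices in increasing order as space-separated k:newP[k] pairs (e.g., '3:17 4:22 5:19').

P[k] = A[0] + ... + A[k]
P[k] includes A[2] iff k >= 2
Affected indices: 2, 3, ..., 9; delta = 25
  P[2]: -10 + 25 = 15
  P[3]: 1 + 25 = 26
  P[4]: 20 + 25 = 45
  P[5]: 21 + 25 = 46
  P[6]: 36 + 25 = 61
  P[7]: 30 + 25 = 55
  P[8]: 29 + 25 = 54
  P[9]: 34 + 25 = 59

Answer: 2:15 3:26 4:45 5:46 6:61 7:55 8:54 9:59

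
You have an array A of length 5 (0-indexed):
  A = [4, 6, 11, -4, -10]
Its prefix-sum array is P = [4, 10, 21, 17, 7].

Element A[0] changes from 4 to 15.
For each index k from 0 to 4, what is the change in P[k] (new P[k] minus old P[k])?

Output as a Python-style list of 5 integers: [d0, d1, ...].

Element change: A[0] 4 -> 15, delta = 11
For k < 0: P[k] unchanged, delta_P[k] = 0
For k >= 0: P[k] shifts by exactly 11
Delta array: [11, 11, 11, 11, 11]

Answer: [11, 11, 11, 11, 11]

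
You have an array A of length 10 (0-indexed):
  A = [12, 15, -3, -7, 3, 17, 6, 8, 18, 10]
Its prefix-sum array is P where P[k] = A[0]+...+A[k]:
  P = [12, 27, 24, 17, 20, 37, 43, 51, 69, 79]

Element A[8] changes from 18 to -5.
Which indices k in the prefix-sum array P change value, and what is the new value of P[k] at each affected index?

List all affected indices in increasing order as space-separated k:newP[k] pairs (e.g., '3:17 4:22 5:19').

Answer: 8:46 9:56

Derivation:
P[k] = A[0] + ... + A[k]
P[k] includes A[8] iff k >= 8
Affected indices: 8, 9, ..., 9; delta = -23
  P[8]: 69 + -23 = 46
  P[9]: 79 + -23 = 56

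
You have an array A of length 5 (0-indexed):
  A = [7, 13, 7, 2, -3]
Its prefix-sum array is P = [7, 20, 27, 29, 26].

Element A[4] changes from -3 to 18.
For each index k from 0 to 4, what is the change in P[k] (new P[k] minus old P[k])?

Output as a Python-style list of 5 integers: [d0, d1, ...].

Element change: A[4] -3 -> 18, delta = 21
For k < 4: P[k] unchanged, delta_P[k] = 0
For k >= 4: P[k] shifts by exactly 21
Delta array: [0, 0, 0, 0, 21]

Answer: [0, 0, 0, 0, 21]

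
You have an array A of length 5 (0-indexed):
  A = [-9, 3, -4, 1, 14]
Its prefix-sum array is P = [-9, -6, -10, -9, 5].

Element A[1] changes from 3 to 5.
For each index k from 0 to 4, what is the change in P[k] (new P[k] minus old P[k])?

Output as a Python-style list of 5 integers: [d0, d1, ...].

Element change: A[1] 3 -> 5, delta = 2
For k < 1: P[k] unchanged, delta_P[k] = 0
For k >= 1: P[k] shifts by exactly 2
Delta array: [0, 2, 2, 2, 2]

Answer: [0, 2, 2, 2, 2]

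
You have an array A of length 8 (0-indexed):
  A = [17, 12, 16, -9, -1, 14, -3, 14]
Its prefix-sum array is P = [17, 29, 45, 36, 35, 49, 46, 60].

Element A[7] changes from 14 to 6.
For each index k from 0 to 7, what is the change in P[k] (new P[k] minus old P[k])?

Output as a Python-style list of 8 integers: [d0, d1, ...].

Answer: [0, 0, 0, 0, 0, 0, 0, -8]

Derivation:
Element change: A[7] 14 -> 6, delta = -8
For k < 7: P[k] unchanged, delta_P[k] = 0
For k >= 7: P[k] shifts by exactly -8
Delta array: [0, 0, 0, 0, 0, 0, 0, -8]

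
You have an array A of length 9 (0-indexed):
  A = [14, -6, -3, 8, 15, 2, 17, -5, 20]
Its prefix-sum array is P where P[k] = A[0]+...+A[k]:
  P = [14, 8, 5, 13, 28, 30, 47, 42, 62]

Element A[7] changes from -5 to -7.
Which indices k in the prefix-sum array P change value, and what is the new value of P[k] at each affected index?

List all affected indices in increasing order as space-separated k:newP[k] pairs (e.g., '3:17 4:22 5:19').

Answer: 7:40 8:60

Derivation:
P[k] = A[0] + ... + A[k]
P[k] includes A[7] iff k >= 7
Affected indices: 7, 8, ..., 8; delta = -2
  P[7]: 42 + -2 = 40
  P[8]: 62 + -2 = 60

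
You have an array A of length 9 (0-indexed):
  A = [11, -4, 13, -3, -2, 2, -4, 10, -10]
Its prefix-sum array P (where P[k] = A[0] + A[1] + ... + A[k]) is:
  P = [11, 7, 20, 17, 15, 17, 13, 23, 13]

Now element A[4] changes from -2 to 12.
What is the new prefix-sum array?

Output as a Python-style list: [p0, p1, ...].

Answer: [11, 7, 20, 17, 29, 31, 27, 37, 27]

Derivation:
Change: A[4] -2 -> 12, delta = 14
P[k] for k < 4: unchanged (A[4] not included)
P[k] for k >= 4: shift by delta = 14
  P[0] = 11 + 0 = 11
  P[1] = 7 + 0 = 7
  P[2] = 20 + 0 = 20
  P[3] = 17 + 0 = 17
  P[4] = 15 + 14 = 29
  P[5] = 17 + 14 = 31
  P[6] = 13 + 14 = 27
  P[7] = 23 + 14 = 37
  P[8] = 13 + 14 = 27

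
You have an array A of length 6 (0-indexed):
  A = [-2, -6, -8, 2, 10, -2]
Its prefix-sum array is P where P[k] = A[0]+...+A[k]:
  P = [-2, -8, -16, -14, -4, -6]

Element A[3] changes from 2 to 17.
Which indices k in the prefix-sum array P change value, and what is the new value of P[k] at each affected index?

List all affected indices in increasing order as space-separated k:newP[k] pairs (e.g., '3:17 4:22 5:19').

Answer: 3:1 4:11 5:9

Derivation:
P[k] = A[0] + ... + A[k]
P[k] includes A[3] iff k >= 3
Affected indices: 3, 4, ..., 5; delta = 15
  P[3]: -14 + 15 = 1
  P[4]: -4 + 15 = 11
  P[5]: -6 + 15 = 9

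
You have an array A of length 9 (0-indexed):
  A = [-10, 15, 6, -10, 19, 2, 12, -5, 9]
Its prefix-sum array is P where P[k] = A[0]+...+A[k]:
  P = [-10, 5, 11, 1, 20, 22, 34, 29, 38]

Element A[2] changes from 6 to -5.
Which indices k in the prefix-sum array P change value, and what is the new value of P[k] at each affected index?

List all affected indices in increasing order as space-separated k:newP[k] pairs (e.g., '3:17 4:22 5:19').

Answer: 2:0 3:-10 4:9 5:11 6:23 7:18 8:27

Derivation:
P[k] = A[0] + ... + A[k]
P[k] includes A[2] iff k >= 2
Affected indices: 2, 3, ..., 8; delta = -11
  P[2]: 11 + -11 = 0
  P[3]: 1 + -11 = -10
  P[4]: 20 + -11 = 9
  P[5]: 22 + -11 = 11
  P[6]: 34 + -11 = 23
  P[7]: 29 + -11 = 18
  P[8]: 38 + -11 = 27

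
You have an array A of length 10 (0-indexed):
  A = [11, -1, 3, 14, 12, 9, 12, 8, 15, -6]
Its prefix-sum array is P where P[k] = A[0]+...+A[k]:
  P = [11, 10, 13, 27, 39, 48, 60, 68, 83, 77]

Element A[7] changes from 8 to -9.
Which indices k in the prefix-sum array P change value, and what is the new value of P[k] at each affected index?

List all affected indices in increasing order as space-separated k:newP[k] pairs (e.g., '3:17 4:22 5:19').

Answer: 7:51 8:66 9:60

Derivation:
P[k] = A[0] + ... + A[k]
P[k] includes A[7] iff k >= 7
Affected indices: 7, 8, ..., 9; delta = -17
  P[7]: 68 + -17 = 51
  P[8]: 83 + -17 = 66
  P[9]: 77 + -17 = 60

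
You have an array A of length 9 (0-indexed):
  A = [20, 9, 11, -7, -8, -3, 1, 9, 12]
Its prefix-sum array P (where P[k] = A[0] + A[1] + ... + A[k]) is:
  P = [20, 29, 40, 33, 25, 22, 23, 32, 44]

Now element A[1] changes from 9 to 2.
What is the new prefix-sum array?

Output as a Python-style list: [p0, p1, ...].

Answer: [20, 22, 33, 26, 18, 15, 16, 25, 37]

Derivation:
Change: A[1] 9 -> 2, delta = -7
P[k] for k < 1: unchanged (A[1] not included)
P[k] for k >= 1: shift by delta = -7
  P[0] = 20 + 0 = 20
  P[1] = 29 + -7 = 22
  P[2] = 40 + -7 = 33
  P[3] = 33 + -7 = 26
  P[4] = 25 + -7 = 18
  P[5] = 22 + -7 = 15
  P[6] = 23 + -7 = 16
  P[7] = 32 + -7 = 25
  P[8] = 44 + -7 = 37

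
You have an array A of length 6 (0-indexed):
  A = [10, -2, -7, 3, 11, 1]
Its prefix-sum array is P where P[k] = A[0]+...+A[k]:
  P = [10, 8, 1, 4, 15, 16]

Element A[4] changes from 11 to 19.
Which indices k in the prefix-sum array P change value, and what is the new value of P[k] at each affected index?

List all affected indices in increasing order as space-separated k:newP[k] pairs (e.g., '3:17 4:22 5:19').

P[k] = A[0] + ... + A[k]
P[k] includes A[4] iff k >= 4
Affected indices: 4, 5, ..., 5; delta = 8
  P[4]: 15 + 8 = 23
  P[5]: 16 + 8 = 24

Answer: 4:23 5:24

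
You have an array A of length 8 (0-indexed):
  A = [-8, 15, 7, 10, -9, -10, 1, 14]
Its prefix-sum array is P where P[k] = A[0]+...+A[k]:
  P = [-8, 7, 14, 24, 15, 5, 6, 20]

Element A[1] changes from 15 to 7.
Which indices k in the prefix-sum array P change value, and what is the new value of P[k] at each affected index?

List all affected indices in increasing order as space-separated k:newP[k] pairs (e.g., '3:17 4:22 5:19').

Answer: 1:-1 2:6 3:16 4:7 5:-3 6:-2 7:12

Derivation:
P[k] = A[0] + ... + A[k]
P[k] includes A[1] iff k >= 1
Affected indices: 1, 2, ..., 7; delta = -8
  P[1]: 7 + -8 = -1
  P[2]: 14 + -8 = 6
  P[3]: 24 + -8 = 16
  P[4]: 15 + -8 = 7
  P[5]: 5 + -8 = -3
  P[6]: 6 + -8 = -2
  P[7]: 20 + -8 = 12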